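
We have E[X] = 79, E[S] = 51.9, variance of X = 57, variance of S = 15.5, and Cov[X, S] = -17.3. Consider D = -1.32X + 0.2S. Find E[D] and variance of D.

E[D] = (-1.32)·E[X] + 0.2·E[S] = (-1.32)·79 + 0.2·51.9 = -93.9.
variance of D = a²·variance of X + b²·variance of S + 2ab·Cov[X, S] with a = -1.32, b = 0.2.
= (-1.32)²·57 + 0.2²·15.5 + 2·(-1.32)·0.2·(-17.3)
= 99.3168 + 0.62 + 9.1344 = 109.0712.

E[D] = -93.9, variance of D = 109.0712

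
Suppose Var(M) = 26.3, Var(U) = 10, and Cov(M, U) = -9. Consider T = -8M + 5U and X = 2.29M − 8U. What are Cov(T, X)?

By bilinearity, Cov(T, X) = ac·Var(M) + bd·Var(U) + (ad+bc)·Cov(M, U), with a=-8, b=5, c=2.29, d=-8.
ac·Var(M) = (-8)·2.29·26.3 = -481.816
bd·Var(U) = 5·(-8)·10 = -400
(ad+bc)·Cov(M, U) = (75.45)·(-9) = -679.05
Cov(T, X) = -481.816 + (-400) + (-679.05) = -1560.866.

Cov(T, X) = -1560.866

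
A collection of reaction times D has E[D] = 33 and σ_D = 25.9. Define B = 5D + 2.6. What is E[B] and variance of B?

B = 5D + 2.6 is linear with a = 5, b = 2.6.
E[B] = a·E[D] + b = 5·33 + 2.6 = 167.6.
variance of D = 25.9² = 670.81.
variance of B = a²·variance of D = 5²·670.81 = 16770.25 (the additive constant 2.6 does not affect variance).

E[B] = 167.6, variance of B = 16770.25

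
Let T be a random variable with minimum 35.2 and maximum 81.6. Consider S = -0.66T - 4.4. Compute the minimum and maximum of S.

min(S) = -58.256, max(S) = -27.632

a = -0.66 < 0, so order reverses: min(S) = a·max(T)+b = (-0.66)·81.6 + (-4.4) = -58.256; max(S) = a·min(T)+b = (-0.66)·35.2 + (-4.4) = -27.632.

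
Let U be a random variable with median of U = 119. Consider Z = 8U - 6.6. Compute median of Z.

A linear map preserves order up to sign, so median of Z = a·median of U + b = 8·119 + (-6.6) = 945.4.

median of Z = 945.4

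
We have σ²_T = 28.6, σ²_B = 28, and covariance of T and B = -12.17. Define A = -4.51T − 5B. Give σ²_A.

σ²_A = 732.85986

σ²_A = a²·σ²_T + b²·σ²_B + 2ab·covariance of T and B with a = -4.51, b = -5.
= (-4.51)²·28.6 + (-5)²·28 + 2·(-4.51)·(-5)·(-12.17)
= 581.72686 + 700 + (-548.867) = 732.85986.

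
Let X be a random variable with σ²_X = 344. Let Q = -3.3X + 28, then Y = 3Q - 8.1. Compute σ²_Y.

σ²_Q = (-3.3)²·344 = 3746.16.
σ²_Y = 3²·3746.16 = 33715.44.

σ²_Y = 33715.44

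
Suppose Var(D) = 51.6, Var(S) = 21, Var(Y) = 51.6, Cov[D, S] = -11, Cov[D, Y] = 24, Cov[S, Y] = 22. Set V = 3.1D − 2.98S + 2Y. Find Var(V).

Var(V) = a²·Var(D) + b²·Var(S) + c²·Var(Y) + 2ab·Cov[D, S] + 2ac·Cov[D, Y] + 2bc·Cov[S, Y], with a = 3.1, b = -2.98, c = 2.
= 495.876 + 186.4884 + 206.4 + 203.236 + 297.6 + (-262.24)
= 1127.3604.

Var(V) = 1127.3604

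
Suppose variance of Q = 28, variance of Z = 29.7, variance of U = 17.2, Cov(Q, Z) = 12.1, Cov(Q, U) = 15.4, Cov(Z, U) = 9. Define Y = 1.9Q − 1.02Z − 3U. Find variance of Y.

variance of Y = a²·variance of Q + b²·variance of Z + c²·variance of U + 2ab·Cov(Q, Z) + 2ac·Cov(Q, U) + 2bc·Cov(Z, U), with a = 1.9, b = -1.02, c = -3.
= 101.08 + 30.89988 + 154.8 + (-46.8996) + (-175.56) + 55.08
= 119.40028.

variance of Y = 119.40028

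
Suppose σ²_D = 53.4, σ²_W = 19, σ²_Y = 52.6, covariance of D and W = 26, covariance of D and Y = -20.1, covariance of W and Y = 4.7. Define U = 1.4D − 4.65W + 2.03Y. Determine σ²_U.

σ²_U = 190.75114

σ²_U = a²·σ²_D + b²·σ²_W + c²·σ²_Y + 2ab·covariance of D and W + 2ac·covariance of D and Y + 2bc·covariance of W and Y, with a = 1.4, b = -4.65, c = 2.03.
= 104.664 + 410.8275 + 216.75934 + (-338.52) + (-114.2484) + (-88.7313)
= 190.75114.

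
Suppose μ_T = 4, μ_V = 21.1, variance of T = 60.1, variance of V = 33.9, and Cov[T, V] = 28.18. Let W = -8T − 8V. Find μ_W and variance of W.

μ_W = -200.8, variance of W = 9623.04

μ_W = (-8)·μ_T + (-8)·μ_V = (-8)·4 + (-8)·21.1 = -200.8.
variance of W = a²·variance of T + b²·variance of V + 2ab·Cov[T, V] with a = -8, b = -8.
= (-8)²·60.1 + (-8)²·33.9 + 2·(-8)·(-8)·28.18
= 3846.4 + 2169.6 + 3607.04 = 9623.04.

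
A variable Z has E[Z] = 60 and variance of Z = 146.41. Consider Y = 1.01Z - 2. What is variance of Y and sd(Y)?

variance of Y = 149.352841, sd(Y) = 12.221

Y = 1.01Z - 2 is linear with a = 1.01, b = -2.
variance of Y = a²·variance of Z = 1.01²·146.41 = 149.352841 (the additive constant -2 does not affect variance).
sd(Z) = √146.41 = 12.1.
sd(Y) = |a|·sd(Z) = |1.01|·12.1 = 12.221.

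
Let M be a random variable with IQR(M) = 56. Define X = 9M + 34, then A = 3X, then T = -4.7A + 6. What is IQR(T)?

IQR(X) = |9|·56 = 504.
IQR(A) = |3|·504 = 1512.
IQR(T) = |-4.7|·1512 = 7106.4.

IQR(T) = 7106.4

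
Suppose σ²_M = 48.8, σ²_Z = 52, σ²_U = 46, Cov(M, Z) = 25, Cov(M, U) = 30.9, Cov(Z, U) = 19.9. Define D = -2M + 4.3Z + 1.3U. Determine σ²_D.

σ²_D = 866.222

σ²_D = a²·σ²_M + b²·σ²_Z + c²·σ²_U + 2ab·Cov(M, Z) + 2ac·Cov(M, U) + 2bc·Cov(Z, U), with a = -2, b = 4.3, c = 1.3.
= 195.2 + 961.48 + 77.74 + (-430) + (-160.68) + 222.482
= 866.222.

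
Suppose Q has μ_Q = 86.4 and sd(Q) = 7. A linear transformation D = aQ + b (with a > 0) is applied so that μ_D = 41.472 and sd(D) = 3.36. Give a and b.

a = 0.48, b = 0

sd(D) = a·sd(Q) (a > 0), so a = 3.36/7 = 0.48.
μ_D = a·μ_Q + b, so b = 41.472 − 0.48·86.4 = 0.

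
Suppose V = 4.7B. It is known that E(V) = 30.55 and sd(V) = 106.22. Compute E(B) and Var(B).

E(B) = 6.5, Var(B) = 510.76

From V = 4.7B: E(V) = a·E(B) + b, so E(B) = (E(V) − b)/a = (30.55 − 0)/4.7 = 6.5.
Var(V) = 106.22² = 11282.6884.
Var(V) = a²·Var(B), so Var(B) = 11282.6884/4.7² = 510.76.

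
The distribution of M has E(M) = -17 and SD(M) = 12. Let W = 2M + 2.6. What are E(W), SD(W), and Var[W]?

E(W) = -31.4, SD(W) = 24, Var[W] = 576

W = 2M + 2.6 is linear with a = 2, b = 2.6.
E(W) = a·E(M) + b = 2·(-17) + 2.6 = -31.4.
SD(W) = |a|·SD(M) = |2|·12 = 24.
Var[M] = 12² = 144.
Var[W] = a²·Var[M] = 2²·144 = 576 (the additive constant 2.6 does not affect variance).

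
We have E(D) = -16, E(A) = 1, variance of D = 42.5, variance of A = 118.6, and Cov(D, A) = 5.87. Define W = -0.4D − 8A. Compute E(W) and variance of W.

E(W) = (-0.4)·E(D) + (-8)·E(A) = (-0.4)·(-16) + (-8)·1 = -1.6.
variance of W = a²·variance of D + b²·variance of A + 2ab·Cov(D, A) with a = -0.4, b = -8.
= (-0.4)²·42.5 + (-8)²·118.6 + 2·(-0.4)·(-8)·5.87
= 6.8 + 7590.4 + 37.568 = 7634.768.

E(W) = -1.6, variance of W = 7634.768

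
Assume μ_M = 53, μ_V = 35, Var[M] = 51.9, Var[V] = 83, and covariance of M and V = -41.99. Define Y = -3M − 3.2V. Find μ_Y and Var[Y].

μ_Y = (-3)·μ_M + (-3.2)·μ_V = (-3)·53 + (-3.2)·35 = -271.
Var[Y] = a²·Var[M] + b²·Var[V] + 2ab·covariance of M and V with a = -3, b = -3.2.
= (-3)²·51.9 + (-3.2)²·83 + 2·(-3)·(-3.2)·(-41.99)
= 467.1 + 849.92 + (-806.208) = 510.812.

μ_Y = -271, Var[Y] = 510.812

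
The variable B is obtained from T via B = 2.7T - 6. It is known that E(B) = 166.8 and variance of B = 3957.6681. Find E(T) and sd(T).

E(T) = 64, sd(T) = 23.3

From B = 2.7T - 6: E(B) = a·E(T) + b, so E(T) = (E(B) − b)/a = (166.8 − (-6))/2.7 = 64.
sd(B) = √3957.6681 = 62.91.
sd(B) = |a|·sd(T), so sd(T) = 62.91/|2.7| = 23.3.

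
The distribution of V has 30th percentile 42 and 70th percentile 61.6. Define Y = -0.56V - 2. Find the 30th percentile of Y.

Since a = -0.56 < 0 the transformation is decreasing, reversing order: the 30th percentile of Y corresponds to the 70th percentile of V.
So P_{30}(Y) = a·P_{70}(V) + b = (-0.56)·61.6 + (-2) = -36.496.

30th percentile of Y = -36.496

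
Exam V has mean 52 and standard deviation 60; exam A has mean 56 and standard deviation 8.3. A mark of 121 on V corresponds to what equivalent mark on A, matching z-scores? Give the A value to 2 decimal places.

A = 65.55

z = (121 − 52)/60 = 1.15.
A = 56 + z·8.3 = 56 + (121 − 52)·8.3/60 ≈ 65.55.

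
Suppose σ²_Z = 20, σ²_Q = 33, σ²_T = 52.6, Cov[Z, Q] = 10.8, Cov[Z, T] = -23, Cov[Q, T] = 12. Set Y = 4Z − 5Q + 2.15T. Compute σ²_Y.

σ²_Y = 302.5435

σ²_Y = a²·σ²_Z + b²·σ²_Q + c²·σ²_T + 2ab·Cov[Z, Q] + 2ac·Cov[Z, T] + 2bc·Cov[Q, T], with a = 4, b = -5, c = 2.15.
= 320 + 825 + 243.1435 + (-432) + (-395.6) + (-258)
= 302.5435.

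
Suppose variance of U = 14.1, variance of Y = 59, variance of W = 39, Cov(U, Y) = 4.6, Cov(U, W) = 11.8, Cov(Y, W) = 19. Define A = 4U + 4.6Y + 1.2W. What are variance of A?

variance of A = a²·variance of U + b²·variance of Y + c²·variance of W + 2ab·Cov(U, Y) + 2ac·Cov(U, W) + 2bc·Cov(Y, W), with a = 4, b = 4.6, c = 1.2.
= 225.6 + 1248.44 + 56.16 + 169.28 + 113.28 + 209.76
= 2022.52.

variance of A = 2022.52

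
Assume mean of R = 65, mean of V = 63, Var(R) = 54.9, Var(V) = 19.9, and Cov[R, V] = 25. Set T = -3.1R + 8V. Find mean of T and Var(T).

mean of T = (-3.1)·mean of R + 8·mean of V = (-3.1)·65 + 8·63 = 302.5.
Var(T) = a²·Var(R) + b²·Var(V) + 2ab·Cov[R, V] with a = -3.1, b = 8.
= (-3.1)²·54.9 + 8²·19.9 + 2·(-3.1)·8·25
= 527.589 + 1273.6 + (-1240) = 561.189.

mean of T = 302.5, Var(T) = 561.189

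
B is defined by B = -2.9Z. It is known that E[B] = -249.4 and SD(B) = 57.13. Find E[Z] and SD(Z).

From B = -2.9Z: E[B] = a·E[Z] + b, so E[Z] = (E[B] − b)/a = (-249.4 − 0)/(-2.9) = 86.
SD(B) = |a|·SD(Z), so SD(Z) = 57.13/|-2.9| = 19.7.

E[Z] = 86, SD(Z) = 19.7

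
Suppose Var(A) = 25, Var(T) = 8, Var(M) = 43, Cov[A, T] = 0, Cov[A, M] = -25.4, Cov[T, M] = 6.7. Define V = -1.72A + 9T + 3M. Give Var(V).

Var(V) = 1732.888

Var(V) = a²·Var(A) + b²·Var(T) + c²·Var(M) + 2ab·Cov[A, T] + 2ac·Cov[A, M] + 2bc·Cov[T, M], with a = -1.72, b = 9, c = 3.
= 73.96 + 648 + 387 + 0 + 262.128 + 361.8
= 1732.888.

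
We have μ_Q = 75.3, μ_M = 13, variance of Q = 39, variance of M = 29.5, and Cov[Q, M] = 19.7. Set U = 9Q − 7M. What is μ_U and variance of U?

μ_U = 586.7, variance of U = 2122.3

μ_U = 9·μ_Q + (-7)·μ_M = 9·75.3 + (-7)·13 = 586.7.
variance of U = a²·variance of Q + b²·variance of M + 2ab·Cov[Q, M] with a = 9, b = -7.
= 9²·39 + (-7)²·29.5 + 2·9·(-7)·19.7
= 3159 + 1445.5 + (-2482.2) = 2122.3.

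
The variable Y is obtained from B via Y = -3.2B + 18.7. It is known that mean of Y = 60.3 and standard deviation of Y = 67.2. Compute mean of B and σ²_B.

mean of B = -13, σ²_B = 441

From Y = -3.2B + 18.7: mean of Y = a·mean of B + b, so mean of B = (mean of Y − b)/a = (60.3 − 18.7)/(-3.2) = -13.
σ²_Y = 67.2² = 4515.84.
σ²_Y = a²·σ²_B, so σ²_B = 4515.84/(-3.2)² = 441.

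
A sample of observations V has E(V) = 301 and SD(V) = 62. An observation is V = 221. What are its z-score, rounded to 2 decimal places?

z = -1.29

z = (V − E(V)) / SD(V) = (221 − 301) / 62 ≈ -1.29.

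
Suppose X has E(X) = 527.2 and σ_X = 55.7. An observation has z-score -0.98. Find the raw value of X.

X = E(X) + z·σ_X = 527.2 + (-0.98)·55.7 = 472.614.

X = 472.614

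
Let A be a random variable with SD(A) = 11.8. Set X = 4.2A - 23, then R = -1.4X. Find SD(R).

SD(X) = |4.2|·11.8 = 49.56.
SD(R) = |-1.4|·49.56 = 69.384.

SD(R) = 69.384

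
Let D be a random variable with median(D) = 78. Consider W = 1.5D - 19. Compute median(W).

median(W) = 98

A linear map preserves order up to sign, so median(W) = a·median(D) + b = 1.5·78 + (-19) = 98.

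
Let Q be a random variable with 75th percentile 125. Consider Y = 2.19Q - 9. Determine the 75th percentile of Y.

Since a = 2.19 > 0 the transformation is increasing, so the 75th percentile of Y = a·(P_{75} of Q) + b = 2.19·125 + (-9) = 264.75.

75th percentile of Y = 264.75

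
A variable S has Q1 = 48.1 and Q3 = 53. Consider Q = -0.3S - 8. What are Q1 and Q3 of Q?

Q1(Q) = -23.9, Q3(Q) = -22.43

a = -0.3 < 0 reverses order: Q1(Q) comes from Q3(S), Q3(Q) from Q1(S).
Q1(Q) = (-0.3)·53 + (-8) = -23.9; Q3(Q) = (-0.3)·48.1 + (-8) = -22.43.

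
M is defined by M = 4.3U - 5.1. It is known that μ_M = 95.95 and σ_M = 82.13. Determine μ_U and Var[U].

From M = 4.3U - 5.1: μ_M = a·μ_U + b, so μ_U = (μ_M − b)/a = (95.95 − (-5.1))/4.3 = 23.5.
Var[M] = 82.13² = 6745.3369.
Var[M] = a²·Var[U], so Var[U] = 6745.3369/4.3² = 364.81.

μ_U = 23.5, Var[U] = 364.81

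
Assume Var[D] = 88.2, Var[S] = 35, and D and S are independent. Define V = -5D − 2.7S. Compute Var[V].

Var[V] = a²·Var[D] + b²·Var[S] + 2ab·Cov[D, S] with a = -5, b = -2.7.
Independence gives Cov[D, S] = 0.
= (-5)²·88.2 + (-2.7)²·35 + 2·(-5)·(-2.7)·0
= 2205 + 255.15 + 0 = 2460.15.

Var[V] = 2460.15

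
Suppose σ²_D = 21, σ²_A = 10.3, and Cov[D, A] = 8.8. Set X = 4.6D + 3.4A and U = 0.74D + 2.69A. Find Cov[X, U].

Cov[X, U] = 296.7198

By bilinearity, Cov[X, U] = ac·σ²_D + bd·σ²_A + (ad+bc)·Cov[D, A], with a=4.6, b=3.4, c=0.74, d=2.69.
ac·σ²_D = 4.6·0.74·21 = 71.484
bd·σ²_A = 3.4·2.69·10.3 = 94.2038
(ad+bc)·Cov[D, A] = (14.89)·8.8 = 131.032
Cov[X, U] = 71.484 + 94.2038 + 131.032 = 296.7198.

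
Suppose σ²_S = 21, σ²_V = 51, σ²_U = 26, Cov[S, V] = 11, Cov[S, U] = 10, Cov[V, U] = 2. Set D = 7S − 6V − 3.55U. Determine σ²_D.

σ²_D = a²·σ²_S + b²·σ²_V + c²·σ²_U + 2ab·Cov[S, V] + 2ac·Cov[S, U] + 2bc·Cov[V, U], with a = 7, b = -6, c = -3.55.
= 1029 + 1836 + 327.665 + (-924) + (-497) + 85.2
= 1856.865.

σ²_D = 1856.865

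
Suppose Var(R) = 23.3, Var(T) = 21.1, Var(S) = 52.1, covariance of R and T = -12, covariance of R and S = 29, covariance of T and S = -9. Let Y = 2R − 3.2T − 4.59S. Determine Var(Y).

Var(Y) = a²·Var(R) + b²·Var(T) + c²·Var(S) + 2ab·covariance of R and T + 2ac·covariance of R and S + 2bc·covariance of T and S, with a = 2, b = -3.2, c = -4.59.
= 93.2 + 216.064 + 1097.64801 + 153.6 + (-532.44) + (-264.384)
= 763.68801.

Var(Y) = 763.68801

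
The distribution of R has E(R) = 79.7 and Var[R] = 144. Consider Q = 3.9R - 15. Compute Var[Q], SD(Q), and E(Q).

Var[Q] = 2190.24, SD(Q) = 46.8, E(Q) = 295.83

Q = 3.9R - 15 is linear with a = 3.9, b = -15.
Var[Q] = a²·Var[R] = 3.9²·144 = 2190.24 (the additive constant -15 does not affect variance).
SD(R) = √144 = 12.
SD(Q) = |a|·SD(R) = |3.9|·12 = 46.8.
E(Q) = a·E(R) + b = 3.9·79.7 + (-15) = 295.83.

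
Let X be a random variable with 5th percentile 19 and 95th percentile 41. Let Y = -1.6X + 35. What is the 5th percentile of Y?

5th percentile of Y = -30.6

Since a = -1.6 < 0 the transformation is decreasing, reversing order: the 5th percentile of Y corresponds to the 95th percentile of X.
So P_{5}(Y) = a·P_{95}(X) + b = (-1.6)·41 + 35 = -30.6.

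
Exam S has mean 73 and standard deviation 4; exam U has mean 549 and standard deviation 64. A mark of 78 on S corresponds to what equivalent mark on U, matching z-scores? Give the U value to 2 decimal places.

z = (78 − 73)/4 = 1.25.
U = 549 + z·64 = 549 + (78 − 73)·64/4 = 629.00.

U = 629.00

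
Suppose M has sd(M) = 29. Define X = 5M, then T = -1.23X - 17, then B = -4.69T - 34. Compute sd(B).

sd(X) = |5|·29 = 145.
sd(T) = |-1.23|·145 = 178.35.
sd(B) = |-4.69|·178.35 = 836.4615.

sd(B) = 836.4615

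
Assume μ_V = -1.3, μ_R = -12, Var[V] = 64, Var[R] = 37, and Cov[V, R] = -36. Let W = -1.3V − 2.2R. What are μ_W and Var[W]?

μ_W = 28.09, Var[W] = 81.32

μ_W = (-1.3)·μ_V + (-2.2)·μ_R = (-1.3)·(-1.3) + (-2.2)·(-12) = 28.09.
Var[W] = a²·Var[V] + b²·Var[R] + 2ab·Cov[V, R] with a = -1.3, b = -2.2.
= (-1.3)²·64 + (-2.2)²·37 + 2·(-1.3)·(-2.2)·(-36)
= 108.16 + 179.08 + (-205.92) = 81.32.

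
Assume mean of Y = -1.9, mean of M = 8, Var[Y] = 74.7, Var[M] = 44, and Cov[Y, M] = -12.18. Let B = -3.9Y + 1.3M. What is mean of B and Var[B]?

mean of B = (-3.9)·mean of Y + 1.3·mean of M = (-3.9)·(-1.9) + 1.3·8 = 17.81.
Var[B] = a²·Var[Y] + b²·Var[M] + 2ab·Cov[Y, M] with a = -3.9, b = 1.3.
= (-3.9)²·74.7 + 1.3²·44 + 2·(-3.9)·1.3·(-12.18)
= 1136.187 + 74.36 + 123.5052 = 1334.0522.

mean of B = 17.81, Var[B] = 1334.0522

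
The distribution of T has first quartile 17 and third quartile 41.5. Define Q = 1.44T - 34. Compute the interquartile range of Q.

IQR of T = Q3 − Q1 = 41.5 − 17 = 24.5.
Under Q = aT + b, IQR(Q) = |a|·IQR(T) = |1.44|·24.5 = 35.28 (shifts cancel; spread scales by |a|).

IQR(Q) = 35.28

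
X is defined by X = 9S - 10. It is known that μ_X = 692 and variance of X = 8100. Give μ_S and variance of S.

From X = 9S - 10: μ_X = a·μ_S + b, so μ_S = (μ_X − b)/a = (692 − (-10))/9 = 78.
variance of X = a²·variance of S, so variance of S = 8100/9² = 100.

μ_S = 78, variance of S = 100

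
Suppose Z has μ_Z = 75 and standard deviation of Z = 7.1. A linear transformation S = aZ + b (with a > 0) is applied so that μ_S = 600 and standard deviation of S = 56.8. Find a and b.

a = 8, b = 0

standard deviation of S = a·standard deviation of Z (a > 0), so a = 56.8/7.1 = 8.
μ_S = a·μ_Z + b, so b = 600 − 8·75 = 0.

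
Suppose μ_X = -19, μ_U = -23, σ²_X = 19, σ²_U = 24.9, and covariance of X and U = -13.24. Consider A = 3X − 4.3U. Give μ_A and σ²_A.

μ_A = 41.9, σ²_A = 972.993

μ_A = 3·μ_X + (-4.3)·μ_U = 3·(-19) + (-4.3)·(-23) = 41.9.
σ²_A = a²·σ²_X + b²·σ²_U + 2ab·covariance of X and U with a = 3, b = -4.3.
= 3²·19 + (-4.3)²·24.9 + 2·3·(-4.3)·(-13.24)
= 171 + 460.401 + 341.592 = 972.993.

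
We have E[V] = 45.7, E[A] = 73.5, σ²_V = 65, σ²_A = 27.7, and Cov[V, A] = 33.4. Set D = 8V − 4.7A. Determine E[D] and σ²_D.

E[D] = 20.15, σ²_D = 2260.213

E[D] = 8·E[V] + (-4.7)·E[A] = 8·45.7 + (-4.7)·73.5 = 20.15.
σ²_D = a²·σ²_V + b²·σ²_A + 2ab·Cov[V, A] with a = 8, b = -4.7.
= 8²·65 + (-4.7)²·27.7 + 2·8·(-4.7)·33.4
= 4160 + 611.893 + (-2511.68) = 2260.213.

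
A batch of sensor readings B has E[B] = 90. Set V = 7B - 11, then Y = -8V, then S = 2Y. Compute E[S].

E[V] = 7·90 + (-11) = 619.
E[Y] = (-8)·619 = -4952.
E[S] = 2·(-4952) = -9904.

E[S] = -9904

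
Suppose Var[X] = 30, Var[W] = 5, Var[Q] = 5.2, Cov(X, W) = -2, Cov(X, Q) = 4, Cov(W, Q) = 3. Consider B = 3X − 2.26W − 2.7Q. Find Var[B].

Var[B] = a²·Var[X] + b²·Var[W] + c²·Var[Q] + 2ab·Cov(X, W) + 2ac·Cov(X, Q) + 2bc·Cov(W, Q), with a = 3, b = -2.26, c = -2.7.
= 270 + 25.538 + 37.908 + 27.12 + (-64.8) + 36.612
= 332.378.

Var[B] = 332.378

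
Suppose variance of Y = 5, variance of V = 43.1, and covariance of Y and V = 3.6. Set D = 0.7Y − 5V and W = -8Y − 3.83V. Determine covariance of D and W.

covariance of D and W = 931.7134

By bilinearity, covariance of D and W = ac·variance of Y + bd·variance of V + (ad+bc)·covariance of Y and V, with a=0.7, b=-5, c=-8, d=-3.83.
ac·variance of Y = 0.7·(-8)·5 = -28
bd·variance of V = (-5)·(-3.83)·43.1 = 825.365
(ad+bc)·covariance of Y and V = (37.319)·3.6 = 134.3484
covariance of D and W = -28 + 825.365 + 134.3484 = 931.7134.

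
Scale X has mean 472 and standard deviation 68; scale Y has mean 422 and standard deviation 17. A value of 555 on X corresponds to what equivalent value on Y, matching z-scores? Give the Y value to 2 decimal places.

z = (555 − 472)/68 ≈ 1.2206.
Y = 422 + z·17 = 422 + (555 − 472)·17/68 = 442.75.

Y = 442.75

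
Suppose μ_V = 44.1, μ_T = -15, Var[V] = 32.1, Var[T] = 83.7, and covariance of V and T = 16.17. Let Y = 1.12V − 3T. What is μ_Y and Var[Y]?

μ_Y = 94.392, Var[Y] = 684.90384

μ_Y = 1.12·μ_V + (-3)·μ_T = 1.12·44.1 + (-3)·(-15) = 94.392.
Var[Y] = a²·Var[V] + b²·Var[T] + 2ab·covariance of V and T with a = 1.12, b = -3.
= 1.12²·32.1 + (-3)²·83.7 + 2·1.12·(-3)·16.17
= 40.26624 + 753.3 + (-108.6624) = 684.90384.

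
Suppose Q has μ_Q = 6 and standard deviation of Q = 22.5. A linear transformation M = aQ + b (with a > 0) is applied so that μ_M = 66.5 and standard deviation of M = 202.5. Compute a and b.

standard deviation of M = a·standard deviation of Q (a > 0), so a = 202.5/22.5 = 9.
μ_M = a·μ_Q + b, so b = 66.5 − 9·6 = 12.5.

a = 9, b = 12.5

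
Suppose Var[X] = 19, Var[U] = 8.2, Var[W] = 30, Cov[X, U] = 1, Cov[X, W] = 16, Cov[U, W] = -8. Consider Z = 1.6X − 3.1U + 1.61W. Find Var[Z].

Var[Z] = 357.573

Var[Z] = a²·Var[X] + b²·Var[U] + c²·Var[W] + 2ab·Cov[X, U] + 2ac·Cov[X, W] + 2bc·Cov[U, W], with a = 1.6, b = -3.1, c = 1.61.
= 48.64 + 78.802 + 77.763 + (-9.92) + 82.432 + 79.856
= 357.573.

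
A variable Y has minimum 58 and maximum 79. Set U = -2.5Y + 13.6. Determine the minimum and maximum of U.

a = -2.5 < 0, so order reverses: min(U) = a·max(Y)+b = (-2.5)·79 + 13.6 = -183.9; max(U) = a·min(Y)+b = (-2.5)·58 + 13.6 = -131.4.

min(U) = -183.9, max(U) = -131.4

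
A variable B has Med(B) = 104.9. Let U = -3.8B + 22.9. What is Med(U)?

Med(U) = -375.72

A linear map preserves order up to sign, so Med(U) = a·Med(B) + b = (-3.8)·104.9 + 22.9 = -375.72.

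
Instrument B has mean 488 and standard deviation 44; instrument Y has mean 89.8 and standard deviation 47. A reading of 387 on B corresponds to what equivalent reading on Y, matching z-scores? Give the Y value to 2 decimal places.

Y = -18.09

z = (387 − 488)/44 ≈ -2.2955.
Y = 89.8 + z·47 = 89.8 + (387 − 488)·47/44 ≈ -18.09.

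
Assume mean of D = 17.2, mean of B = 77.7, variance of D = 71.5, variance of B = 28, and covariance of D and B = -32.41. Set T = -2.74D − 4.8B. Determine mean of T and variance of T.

mean of T = -420.088, variance of T = 329.40076

mean of T = (-2.74)·mean of D + (-4.8)·mean of B = (-2.74)·17.2 + (-4.8)·77.7 = -420.088.
variance of T = a²·variance of D + b²·variance of B + 2ab·covariance of D and B with a = -2.74, b = -4.8.
= (-2.74)²·71.5 + (-4.8)²·28 + 2·(-2.74)·(-4.8)·(-32.41)
= 536.7934 + 645.12 + (-852.51264) = 329.40076.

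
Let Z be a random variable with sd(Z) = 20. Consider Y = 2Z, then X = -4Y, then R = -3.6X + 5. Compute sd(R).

sd(R) = 576

sd(Y) = |2|·20 = 40.
sd(X) = |-4|·40 = 160.
sd(R) = |-3.6|·160 = 576.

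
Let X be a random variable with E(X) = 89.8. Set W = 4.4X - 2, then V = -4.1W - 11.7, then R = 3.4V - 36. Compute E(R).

E(W) = 4.4·89.8 + (-2) = 393.12.
E(V) = (-4.1)·393.12 + (-11.7) = -1623.492.
E(R) = 3.4·(-1623.492) + (-36) = -5555.8728.

E(R) = -5555.8728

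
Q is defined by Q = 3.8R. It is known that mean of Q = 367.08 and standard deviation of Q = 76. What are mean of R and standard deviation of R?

From Q = 3.8R: mean of Q = a·mean of R + b, so mean of R = (mean of Q − b)/a = (367.08 − 0)/3.8 = 96.6.
standard deviation of Q = |a|·standard deviation of R, so standard deviation of R = 76/|3.8| = 20.

mean of R = 96.6, standard deviation of R = 20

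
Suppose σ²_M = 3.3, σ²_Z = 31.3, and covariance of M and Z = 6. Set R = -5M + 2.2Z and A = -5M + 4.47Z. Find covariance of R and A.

covariance of R and A = 190.2042

By bilinearity, covariance of R and A = ac·σ²_M + bd·σ²_Z + (ad+bc)·covariance of M and Z, with a=-5, b=2.2, c=-5, d=4.47.
ac·σ²_M = (-5)·(-5)·3.3 = 82.5
bd·σ²_Z = 2.2·4.47·31.3 = 307.8042
(ad+bc)·covariance of M and Z = (-33.35)·6 = -200.1
covariance of R and A = 82.5 + 307.8042 + (-200.1) = 190.2042.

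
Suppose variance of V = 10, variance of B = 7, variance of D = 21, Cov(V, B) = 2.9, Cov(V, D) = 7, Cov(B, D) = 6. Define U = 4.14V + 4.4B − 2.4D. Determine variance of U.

variance of U = 267.7048

variance of U = a²·variance of V + b²·variance of B + c²·variance of D + 2ab·Cov(V, B) + 2ac·Cov(V, D) + 2bc·Cov(B, D), with a = 4.14, b = 4.4, c = -2.4.
= 171.396 + 135.52 + 120.96 + 105.6528 + (-139.104) + (-126.72)
= 267.7048.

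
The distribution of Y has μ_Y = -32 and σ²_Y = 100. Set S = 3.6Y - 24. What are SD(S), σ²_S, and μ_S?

SD(S) = 36, σ²_S = 1296, μ_S = -139.2

S = 3.6Y - 24 is linear with a = 3.6, b = -24.
SD(Y) = √100 = 10.
SD(S) = |a|·SD(Y) = |3.6|·10 = 36.
σ²_S = a²·σ²_Y = 3.6²·100 = 1296 (the additive constant -24 does not affect variance).
μ_S = a·μ_Y + b = 3.6·(-32) + (-24) = -139.2.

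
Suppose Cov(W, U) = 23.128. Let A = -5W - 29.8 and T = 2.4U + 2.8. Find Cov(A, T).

Cov(A, T) = a·c·Cov(W, U) = (-5)·2.4·23.128 = -277.536. Additive constants drop out.

Cov(A, T) = -277.536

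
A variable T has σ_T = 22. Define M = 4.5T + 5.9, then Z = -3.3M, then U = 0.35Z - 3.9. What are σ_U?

σ_M = |4.5|·22 = 99.
σ_Z = |-3.3|·99 = 326.7.
σ_U = |0.35|·326.7 = 114.345.

σ_U = 114.345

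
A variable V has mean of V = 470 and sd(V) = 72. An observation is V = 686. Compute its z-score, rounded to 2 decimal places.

z = 3.00

z = (V − mean of V) / sd(V) = (686 − 470) / 72 = 3.00.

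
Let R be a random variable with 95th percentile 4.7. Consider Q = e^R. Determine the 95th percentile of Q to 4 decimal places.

e^R is increasing, so P_{95}(Q) = g(P_{95}(R)) ≈ 109.9472.

95th percentile of Q = 109.9472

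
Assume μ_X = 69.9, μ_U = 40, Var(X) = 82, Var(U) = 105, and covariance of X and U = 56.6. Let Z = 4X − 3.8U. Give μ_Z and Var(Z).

μ_Z = 4·μ_X + (-3.8)·μ_U = 4·69.9 + (-3.8)·40 = 127.6.
Var(Z) = a²·Var(X) + b²·Var(U) + 2ab·covariance of X and U with a = 4, b = -3.8.
= 4²·82 + (-3.8)²·105 + 2·4·(-3.8)·56.6
= 1312 + 1516.2 + (-1720.64) = 1107.56.

μ_Z = 127.6, Var(Z) = 1107.56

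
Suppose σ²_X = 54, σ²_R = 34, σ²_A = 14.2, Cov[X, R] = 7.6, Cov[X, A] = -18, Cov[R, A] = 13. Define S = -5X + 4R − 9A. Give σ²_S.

σ²_S = 184.2

σ²_S = a²·σ²_X + b²·σ²_R + c²·σ²_A + 2ab·Cov[X, R] + 2ac·Cov[X, A] + 2bc·Cov[R, A], with a = -5, b = 4, c = -9.
= 1350 + 544 + 1150.2 + (-304) + (-1620) + (-936)
= 184.2.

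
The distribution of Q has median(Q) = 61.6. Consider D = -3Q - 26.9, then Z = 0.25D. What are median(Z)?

median(Z) = -52.925

median(D) = (-3)·61.6 + (-26.9) = -211.7.
median(Z) = 0.25·(-211.7) = -52.925.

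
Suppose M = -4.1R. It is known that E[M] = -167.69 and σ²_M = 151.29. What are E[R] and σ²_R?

From M = -4.1R: E[M] = a·E[R] + b, so E[R] = (E[M] − b)/a = (-167.69 − 0)/(-4.1) = 40.9.
σ²_M = a²·σ²_R, so σ²_R = 151.29/(-4.1)² = 9.

E[R] = 40.9, σ²_R = 9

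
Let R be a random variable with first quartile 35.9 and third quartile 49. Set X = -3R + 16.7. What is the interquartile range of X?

IQR of R = Q3 − Q1 = 49 − 35.9 = 13.1.
Under X = aR + b, IQR(X) = |a|·IQR(R) = |-3|·13.1 = 39.3 (shifts cancel; spread scales by |a|).

IQR(X) = 39.3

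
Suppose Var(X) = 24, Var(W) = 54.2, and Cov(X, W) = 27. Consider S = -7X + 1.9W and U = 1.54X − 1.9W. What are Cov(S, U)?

Cov(S, U) = -16.28

By bilinearity, Cov(S, U) = ac·Var(X) + bd·Var(W) + (ad+bc)·Cov(X, W), with a=-7, b=1.9, c=1.54, d=-1.9.
ac·Var(X) = (-7)·1.54·24 = -258.72
bd·Var(W) = 1.9·(-1.9)·54.2 = -195.662
(ad+bc)·Cov(X, W) = (16.226)·27 = 438.102
Cov(S, U) = -258.72 + (-195.662) + 438.102 = -16.28.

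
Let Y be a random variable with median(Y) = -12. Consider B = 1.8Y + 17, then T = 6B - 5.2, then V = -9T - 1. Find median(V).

median(V) = 294.2

median(B) = 1.8·(-12) + 17 = -4.6.
median(T) = 6·(-4.6) + (-5.2) = -32.8.
median(V) = (-9)·(-32.8) + (-1) = 294.2.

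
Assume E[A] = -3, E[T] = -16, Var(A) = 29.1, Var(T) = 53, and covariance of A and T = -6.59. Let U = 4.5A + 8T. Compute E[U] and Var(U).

E[U] = -141.5, Var(U) = 3506.795

E[U] = 4.5·E[A] + 8·E[T] = 4.5·(-3) + 8·(-16) = -141.5.
Var(U) = a²·Var(A) + b²·Var(T) + 2ab·covariance of A and T with a = 4.5, b = 8.
= 4.5²·29.1 + 8²·53 + 2·4.5·8·(-6.59)
= 589.275 + 3392 + (-474.48) = 3506.795.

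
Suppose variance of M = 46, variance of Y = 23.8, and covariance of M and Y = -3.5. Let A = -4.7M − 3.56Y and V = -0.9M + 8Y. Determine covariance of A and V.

By bilinearity, covariance of A and V = ac·variance of M + bd·variance of Y + (ad+bc)·covariance of M and Y, with a=-4.7, b=-3.56, c=-0.9, d=8.
ac·variance of M = (-4.7)·(-0.9)·46 = 194.58
bd·variance of Y = (-3.56)·8·23.8 = -677.824
(ad+bc)·covariance of M and Y = (-34.396)·(-3.5) = 120.386
covariance of A and V = 194.58 + (-677.824) + 120.386 = -362.858.

covariance of A and V = -362.858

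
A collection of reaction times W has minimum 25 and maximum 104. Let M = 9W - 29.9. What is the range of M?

Range of W = 104 − 25 = 79.
Range(M) = |a|·Range(W) = |9|·79 = 711.

Range(M) = 711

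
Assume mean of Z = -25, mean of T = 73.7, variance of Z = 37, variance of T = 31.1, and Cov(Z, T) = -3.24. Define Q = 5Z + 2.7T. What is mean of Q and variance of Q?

mean of Q = 73.99, variance of Q = 1064.239

mean of Q = 5·mean of Z + 2.7·mean of T = 5·(-25) + 2.7·73.7 = 73.99.
variance of Q = a²·variance of Z + b²·variance of T + 2ab·Cov(Z, T) with a = 5, b = 2.7.
= 5²·37 + 2.7²·31.1 + 2·5·2.7·(-3.24)
= 925 + 226.719 + (-87.48) = 1064.239.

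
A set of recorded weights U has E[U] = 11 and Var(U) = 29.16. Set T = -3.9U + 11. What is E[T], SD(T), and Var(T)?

T = -3.9U + 11 is linear with a = -3.9, b = 11.
E[T] = a·E[U] + b = (-3.9)·11 + 11 = -31.9.
SD(U) = √29.16 = 5.4.
SD(T) = |a|·SD(U) = |-3.9|·5.4 = 21.06.
Var(T) = a²·Var(U) = (-3.9)²·29.16 = 443.5236 (the additive constant 11 does not affect variance).

E[T] = -31.9, SD(T) = 21.06, Var(T) = 443.5236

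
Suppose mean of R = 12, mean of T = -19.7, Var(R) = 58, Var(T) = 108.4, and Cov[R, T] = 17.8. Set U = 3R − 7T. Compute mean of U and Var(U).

mean of U = 173.9, Var(U) = 5086

mean of U = 3·mean of R + (-7)·mean of T = 3·12 + (-7)·(-19.7) = 173.9.
Var(U) = a²·Var(R) + b²·Var(T) + 2ab·Cov[R, T] with a = 3, b = -7.
= 3²·58 + (-7)²·108.4 + 2·3·(-7)·17.8
= 522 + 5311.6 + (-747.6) = 5086.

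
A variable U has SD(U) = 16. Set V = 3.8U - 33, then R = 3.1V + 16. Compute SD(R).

SD(R) = 188.48

SD(V) = |3.8|·16 = 60.8.
SD(R) = |3.1|·60.8 = 188.48.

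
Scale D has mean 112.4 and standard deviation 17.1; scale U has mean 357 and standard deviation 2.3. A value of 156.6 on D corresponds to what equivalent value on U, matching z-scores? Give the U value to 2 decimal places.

z = (156.6 − 112.4)/17.1 ≈ 2.5848.
U = 357 + z·2.3 = 357 + (156.6 − 112.4)·2.3/17.1 ≈ 362.95.

U = 362.95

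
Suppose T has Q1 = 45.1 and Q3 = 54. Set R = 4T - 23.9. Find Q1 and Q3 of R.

Q1(R) = 156.5, Q3(R) = 192.1

a = 4 > 0: Q1(R) = a·Q1(T)+b = 156.5, Q3(R) = a·Q3(T)+b = 192.1.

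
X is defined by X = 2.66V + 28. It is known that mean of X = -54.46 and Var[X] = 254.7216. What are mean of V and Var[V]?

mean of V = -31, Var[V] = 36

From X = 2.66V + 28: mean of X = a·mean of V + b, so mean of V = (mean of X − b)/a = (-54.46 − 28)/2.66 = -31.
Var[X] = a²·Var[V], so Var[V] = 254.7216/2.66² = 36.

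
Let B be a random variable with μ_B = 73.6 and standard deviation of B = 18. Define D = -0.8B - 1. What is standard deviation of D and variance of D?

standard deviation of D = 14.4, variance of D = 207.36

D = -0.8B - 1 is linear with a = -0.8, b = -1.
standard deviation of D = |a|·standard deviation of B = |-0.8|·18 = 14.4.
variance of B = 18² = 324.
variance of D = a²·variance of B = (-0.8)²·324 = 207.36 (the additive constant -1 does not affect variance).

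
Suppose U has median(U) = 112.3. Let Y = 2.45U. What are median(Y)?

A linear map preserves order up to sign, so median(Y) = a·median(U) + b = 2.45·112.3 = 275.135.

median(Y) = 275.135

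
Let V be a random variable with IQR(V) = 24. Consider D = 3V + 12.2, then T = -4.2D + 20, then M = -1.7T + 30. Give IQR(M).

IQR(D) = |3|·24 = 72.
IQR(T) = |-4.2|·72 = 302.4.
IQR(M) = |-1.7|·302.4 = 514.08.

IQR(M) = 514.08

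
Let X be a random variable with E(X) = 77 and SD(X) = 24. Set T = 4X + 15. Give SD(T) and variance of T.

SD(T) = 96, variance of T = 9216

T = 4X + 15 is linear with a = 4, b = 15.
SD(T) = |a|·SD(X) = |4|·24 = 96.
variance of X = 24² = 576.
variance of T = a²·variance of X = 4²·576 = 9216 (the additive constant 15 does not affect variance).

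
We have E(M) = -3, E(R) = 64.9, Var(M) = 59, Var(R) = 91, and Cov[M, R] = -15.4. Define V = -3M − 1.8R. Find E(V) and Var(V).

E(V) = (-3)·E(M) + (-1.8)·E(R) = (-3)·(-3) + (-1.8)·64.9 = -107.82.
Var(V) = a²·Var(M) + b²·Var(R) + 2ab·Cov[M, R] with a = -3, b = -1.8.
= (-3)²·59 + (-1.8)²·91 + 2·(-3)·(-1.8)·(-15.4)
= 531 + 294.84 + (-166.32) = 659.52.

E(V) = -107.82, Var(V) = 659.52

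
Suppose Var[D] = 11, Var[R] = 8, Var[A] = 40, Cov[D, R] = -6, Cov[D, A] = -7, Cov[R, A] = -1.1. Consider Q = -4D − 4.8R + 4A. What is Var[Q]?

Var[Q] = a²·Var[D] + b²·Var[R] + c²·Var[A] + 2ab·Cov[D, R] + 2ac·Cov[D, A] + 2bc·Cov[R, A], with a = -4, b = -4.8, c = 4.
= 176 + 184.32 + 640 + (-230.4) + 224 + 42.24
= 1036.16.

Var[Q] = 1036.16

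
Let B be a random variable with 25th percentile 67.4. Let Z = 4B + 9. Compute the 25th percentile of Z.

25th percentile of Z = 278.6

Since a = 4 > 0 the transformation is increasing, so the 25th percentile of Z = a·(P_{25} of B) + b = 4·67.4 + 9 = 278.6.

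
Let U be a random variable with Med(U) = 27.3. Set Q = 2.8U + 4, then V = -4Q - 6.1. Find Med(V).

Med(Q) = 2.8·27.3 + 4 = 80.44.
Med(V) = (-4)·80.44 + (-6.1) = -327.86.

Med(V) = -327.86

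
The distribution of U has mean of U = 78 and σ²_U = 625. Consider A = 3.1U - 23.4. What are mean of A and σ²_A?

A = 3.1U - 23.4 is linear with a = 3.1, b = -23.4.
mean of A = a·mean of U + b = 3.1·78 + (-23.4) = 218.4.
σ²_A = a²·σ²_U = 3.1²·625 = 6006.25 (the additive constant -23.4 does not affect variance).

mean of A = 218.4, σ²_A = 6006.25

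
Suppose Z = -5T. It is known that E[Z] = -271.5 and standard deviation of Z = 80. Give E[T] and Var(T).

E[T] = 54.3, Var(T) = 256

From Z = -5T: E[Z] = a·E[T] + b, so E[T] = (E[Z] − b)/a = (-271.5 − 0)/(-5) = 54.3.
Var(Z) = 80² = 6400.
Var(Z) = a²·Var(T), so Var(T) = 6400/(-5)² = 256.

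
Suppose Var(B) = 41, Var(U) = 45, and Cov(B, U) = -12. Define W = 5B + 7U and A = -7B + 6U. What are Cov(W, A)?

Cov(W, A) = 683

By bilinearity, Cov(W, A) = ac·Var(B) + bd·Var(U) + (ad+bc)·Cov(B, U), with a=5, b=7, c=-7, d=6.
ac·Var(B) = 5·(-7)·41 = -1435
bd·Var(U) = 7·6·45 = 1890
(ad+bc)·Cov(B, U) = (-19)·(-12) = 228
Cov(W, A) = -1435 + 1890 + 228 = 683.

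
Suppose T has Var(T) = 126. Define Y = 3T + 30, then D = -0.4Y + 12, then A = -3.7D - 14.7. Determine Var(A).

Var(Y) = 3²·126 = 1134.
Var(D) = (-0.4)²·1134 = 181.44.
Var(A) = (-3.7)²·181.44 = 2483.9136.

Var(A) = 2483.9136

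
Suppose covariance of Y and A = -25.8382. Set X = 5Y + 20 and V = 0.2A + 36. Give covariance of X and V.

covariance of X and V = -25.8382

covariance of X and V = a·c·covariance of Y and A = 5·0.2·(-25.8382) = -25.8382. Additive constants drop out.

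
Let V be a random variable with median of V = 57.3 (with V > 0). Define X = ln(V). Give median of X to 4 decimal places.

median of X = 4.0483

ln(V) is monotone on this domain, so median of X = ln(57.3) ≈ 4.0483.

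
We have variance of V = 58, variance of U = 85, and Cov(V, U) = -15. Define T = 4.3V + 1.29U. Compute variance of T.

variance of T = 1047.4585

variance of T = a²·variance of V + b²·variance of U + 2ab·Cov(V, U) with a = 4.3, b = 1.29.
= 4.3²·58 + 1.29²·85 + 2·4.3·1.29·(-15)
= 1072.42 + 141.4485 + (-166.41) = 1047.4585.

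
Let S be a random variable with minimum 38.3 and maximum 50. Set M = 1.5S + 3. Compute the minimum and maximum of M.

a = 1.5 > 0, so min(M) = a·min(S)+b = 1.5·38.3 + 3 = 60.45 and max(M) = 1.5·50 + 3 = 78.

min(M) = 60.45, max(M) = 78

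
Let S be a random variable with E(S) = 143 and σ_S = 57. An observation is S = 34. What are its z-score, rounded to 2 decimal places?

z = (S − E(S)) / σ_S = (34 − 143) / 57 ≈ -1.91.

z = -1.91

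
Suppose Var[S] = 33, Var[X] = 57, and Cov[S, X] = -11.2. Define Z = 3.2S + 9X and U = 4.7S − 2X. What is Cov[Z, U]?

By bilinearity, Cov[Z, U] = ac·Var[S] + bd·Var[X] + (ad+bc)·Cov[S, X], with a=3.2, b=9, c=4.7, d=-2.
ac·Var[S] = 3.2·4.7·33 = 496.32
bd·Var[X] = 9·(-2)·57 = -1026
(ad+bc)·Cov[S, X] = (35.9)·(-11.2) = -402.08
Cov[Z, U] = 496.32 + (-1026) + (-402.08) = -931.76.

Cov[Z, U] = -931.76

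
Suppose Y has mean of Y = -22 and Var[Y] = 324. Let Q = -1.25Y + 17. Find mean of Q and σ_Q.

mean of Q = 44.5, σ_Q = 22.5

Q = -1.25Y + 17 is linear with a = -1.25, b = 17.
mean of Q = a·mean of Y + b = (-1.25)·(-22) + 17 = 44.5.
σ_Y = √324 = 18.
σ_Q = |a|·σ_Y = |-1.25|·18 = 22.5.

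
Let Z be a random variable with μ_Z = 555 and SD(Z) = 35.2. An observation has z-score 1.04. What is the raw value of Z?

Z = μ_Z + z·SD(Z) = 555 + 1.04·35.2 = 591.608.

Z = 591.608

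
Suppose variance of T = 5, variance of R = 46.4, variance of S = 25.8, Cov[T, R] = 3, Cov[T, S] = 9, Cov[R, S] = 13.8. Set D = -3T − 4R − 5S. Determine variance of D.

variance of D = 2326.4

variance of D = a²·variance of T + b²·variance of R + c²·variance of S + 2ab·Cov[T, R] + 2ac·Cov[T, S] + 2bc·Cov[R, S], with a = -3, b = -4, c = -5.
= 45 + 742.4 + 645 + 72 + 270 + 552
= 2326.4.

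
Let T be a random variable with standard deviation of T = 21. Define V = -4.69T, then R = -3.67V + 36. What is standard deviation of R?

standard deviation of V = |-4.69|·21 = 98.49.
standard deviation of R = |-3.67|·98.49 = 361.4583.

standard deviation of R = 361.4583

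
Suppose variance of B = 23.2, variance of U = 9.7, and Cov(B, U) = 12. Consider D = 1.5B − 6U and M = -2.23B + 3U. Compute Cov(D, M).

By bilinearity, Cov(D, M) = ac·variance of B + bd·variance of U + (ad+bc)·Cov(B, U), with a=1.5, b=-6, c=-2.23, d=3.
ac·variance of B = 1.5·(-2.23)·23.2 = -77.604
bd·variance of U = (-6)·3·9.7 = -174.6
(ad+bc)·Cov(B, U) = (17.88)·12 = 214.56
Cov(D, M) = -77.604 + (-174.6) + 214.56 = -37.644.

Cov(D, M) = -37.644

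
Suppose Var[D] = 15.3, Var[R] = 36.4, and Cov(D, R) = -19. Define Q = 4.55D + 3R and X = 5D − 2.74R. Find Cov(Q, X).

Cov(Q, X) = 0.74

By bilinearity, Cov(Q, X) = ac·Var[D] + bd·Var[R] + (ad+bc)·Cov(D, R), with a=4.55, b=3, c=5, d=-2.74.
ac·Var[D] = 4.55·5·15.3 = 348.075
bd·Var[R] = 3·(-2.74)·36.4 = -299.208
(ad+bc)·Cov(D, R) = (2.533)·(-19) = -48.127
Cov(Q, X) = 348.075 + (-299.208) + (-48.127) = 0.74.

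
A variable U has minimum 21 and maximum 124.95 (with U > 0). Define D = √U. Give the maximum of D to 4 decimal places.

max(D) = 11.1781

√U is increasing on this domain, so max(D) comes from max(U) = 124.95: max(D) = √(124.95) ≈ 11.1781.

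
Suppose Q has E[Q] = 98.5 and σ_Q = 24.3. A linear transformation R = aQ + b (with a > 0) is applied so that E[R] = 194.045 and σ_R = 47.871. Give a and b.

a = 1.97, b = 0

σ_R = a·σ_Q (a > 0), so a = 47.871/24.3 = 1.97.
E[R] = a·E[Q] + b, so b = 194.045 − 1.97·98.5 = 0.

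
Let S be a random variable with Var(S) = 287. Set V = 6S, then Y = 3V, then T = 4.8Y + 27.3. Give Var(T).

Var(V) = 6²·287 = 10332.
Var(Y) = 3²·10332 = 92988.
Var(T) = 4.8²·92988 = 2142443.52.

Var(T) = 2142443.52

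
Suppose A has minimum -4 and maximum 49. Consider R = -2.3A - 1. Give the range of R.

Range(R) = 121.9

Range of A = 49 − (-4) = 53.
Range(R) = |a|·Range(A) = |-2.3|·53 = 121.9.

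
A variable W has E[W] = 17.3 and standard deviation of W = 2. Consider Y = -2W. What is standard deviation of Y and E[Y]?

standard deviation of Y = 4, E[Y] = -34.6

Y = -2W is linear with a = -2, b = 0.
standard deviation of Y = |a|·standard deviation of W = |-2|·2 = 4.
E[Y] = a·E[W] + b = (-2)·17.3 = -34.6.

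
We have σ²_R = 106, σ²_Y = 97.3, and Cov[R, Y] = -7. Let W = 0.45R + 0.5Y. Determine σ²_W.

σ²_W = a²·σ²_R + b²·σ²_Y + 2ab·Cov[R, Y] with a = 0.45, b = 0.5.
= 0.45²·106 + 0.5²·97.3 + 2·0.45·0.5·(-7)
= 21.465 + 24.325 + (-3.15) = 42.64.

σ²_W = 42.64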